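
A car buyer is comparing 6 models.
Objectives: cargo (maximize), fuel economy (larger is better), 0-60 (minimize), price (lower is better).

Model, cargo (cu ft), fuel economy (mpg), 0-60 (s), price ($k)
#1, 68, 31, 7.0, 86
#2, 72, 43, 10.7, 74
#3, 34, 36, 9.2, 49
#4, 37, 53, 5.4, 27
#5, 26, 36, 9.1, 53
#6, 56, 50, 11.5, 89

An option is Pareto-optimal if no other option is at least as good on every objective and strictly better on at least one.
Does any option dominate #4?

#1: worse on fuel economy (31 vs 53).
#2: worse on fuel economy (43 vs 53).
#3: worse on cargo (34 vs 37).
#5: worse on cargo (26 vs 37).
#6: worse on fuel economy (50 vs 53).
No option is at least as good as #4 on every objective and strictly better on one.

No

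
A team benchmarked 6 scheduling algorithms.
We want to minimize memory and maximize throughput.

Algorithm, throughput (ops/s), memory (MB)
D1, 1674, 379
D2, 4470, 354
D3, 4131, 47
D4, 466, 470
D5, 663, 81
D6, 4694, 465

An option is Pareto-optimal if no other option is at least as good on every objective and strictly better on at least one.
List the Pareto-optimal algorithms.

D2, D3, D6

D1: dominated by D2 (throughput 4470≥1674, memory 354≤379).
D2: not dominated.
D3: not dominated (best memory).
D4: dominated by D1 (throughput 1674≥466, memory 379≤470).
D5: dominated by D3 (throughput 4131≥663, memory 47≤81).
D6: not dominated (best throughput).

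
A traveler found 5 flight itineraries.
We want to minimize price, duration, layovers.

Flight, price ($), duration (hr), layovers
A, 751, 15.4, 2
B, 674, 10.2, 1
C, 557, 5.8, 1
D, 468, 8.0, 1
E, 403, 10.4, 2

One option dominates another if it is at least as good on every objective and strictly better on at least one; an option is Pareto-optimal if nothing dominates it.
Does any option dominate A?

B vs A: price 674≤751, duration 10.2≤15.4, layovers 1≤2 — B is at least as good on every objective and strictly better on at least one, so B dominates A.

Yes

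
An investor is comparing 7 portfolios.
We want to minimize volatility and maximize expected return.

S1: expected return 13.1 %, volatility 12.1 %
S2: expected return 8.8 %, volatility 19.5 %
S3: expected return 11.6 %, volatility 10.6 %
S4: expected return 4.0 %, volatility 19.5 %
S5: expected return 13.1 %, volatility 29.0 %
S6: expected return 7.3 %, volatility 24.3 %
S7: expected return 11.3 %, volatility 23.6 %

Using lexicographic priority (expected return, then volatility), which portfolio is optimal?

S1

First maximize expected return: best is 13.1, kept {S1, S5}.
Then minimize volatility: best is 12.1, kept {S1}.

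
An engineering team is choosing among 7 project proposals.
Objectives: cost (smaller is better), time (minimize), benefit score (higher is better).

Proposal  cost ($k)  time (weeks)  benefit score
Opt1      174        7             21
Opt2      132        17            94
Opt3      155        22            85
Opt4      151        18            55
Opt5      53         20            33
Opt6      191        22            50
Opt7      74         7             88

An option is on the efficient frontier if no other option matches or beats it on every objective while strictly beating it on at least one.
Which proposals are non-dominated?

Opt2, Opt5, Opt7

Opt1: dominated by Opt7 (cost 74≤174, time 7≤7, benefit score 88≥21).
Opt2: not dominated (best benefit score).
Opt3: dominated by Opt2 (cost 132≤155, time 17≤22, benefit score 94≥85).
Opt4: dominated by Opt2 (cost 132≤151, time 17≤18, benefit score 94≥55).
Opt5: not dominated (best cost).
Opt6: dominated by Opt2 (cost 132≤191, time 17≤22, benefit score 94≥50).
Opt7: not dominated.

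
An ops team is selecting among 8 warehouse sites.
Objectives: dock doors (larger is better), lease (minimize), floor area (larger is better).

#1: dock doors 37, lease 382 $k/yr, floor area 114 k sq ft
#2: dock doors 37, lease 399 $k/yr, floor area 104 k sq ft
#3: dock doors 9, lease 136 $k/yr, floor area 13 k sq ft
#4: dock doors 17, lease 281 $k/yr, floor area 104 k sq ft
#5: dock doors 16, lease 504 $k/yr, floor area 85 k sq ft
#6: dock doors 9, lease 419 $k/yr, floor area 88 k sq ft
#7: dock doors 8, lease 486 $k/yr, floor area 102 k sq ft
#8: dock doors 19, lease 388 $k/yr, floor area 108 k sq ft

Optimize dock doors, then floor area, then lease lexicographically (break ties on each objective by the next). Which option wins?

First maximize dock doors: best is 37, kept {#1, #2}.
Then maximize floor area: best is 114, kept {#1}.

#1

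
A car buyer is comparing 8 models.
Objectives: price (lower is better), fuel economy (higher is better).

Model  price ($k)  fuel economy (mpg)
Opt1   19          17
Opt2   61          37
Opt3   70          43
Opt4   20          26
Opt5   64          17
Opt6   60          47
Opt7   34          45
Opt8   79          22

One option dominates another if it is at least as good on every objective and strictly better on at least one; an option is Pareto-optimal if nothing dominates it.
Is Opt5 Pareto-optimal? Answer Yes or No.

Opt1 vs Opt5: price 19≤64, fuel economy 17≥17 — Opt1 is at least as good on every objective and strictly better on at least one, so Opt1 dominates Opt5.

No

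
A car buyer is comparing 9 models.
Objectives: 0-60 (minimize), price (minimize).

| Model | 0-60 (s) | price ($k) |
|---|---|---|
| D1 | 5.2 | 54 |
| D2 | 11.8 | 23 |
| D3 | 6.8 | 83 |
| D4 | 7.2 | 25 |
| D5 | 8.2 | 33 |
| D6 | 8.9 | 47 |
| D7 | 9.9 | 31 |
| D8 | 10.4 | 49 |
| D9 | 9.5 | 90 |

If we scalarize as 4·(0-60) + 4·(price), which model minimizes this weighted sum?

D1: 4·5.2 + 4·54 = 236.8
D2: 4·11.8 + 4·23 = 139.2
D3: 4·6.8 + 4·83 = 359.2
D4: 4·7.2 + 4·25 = 128.8
D5: 4·8.2 + 4·33 = 164.8
D6: 4·8.9 + 4·47 = 223.6
D7: 4·9.9 + 4·31 = 163.6
D8: 4·10.4 + 4·49 = 237.6
D9: 4·9.5 + 4·90 = 398.0
Lowest: D4 at 128.8.

D4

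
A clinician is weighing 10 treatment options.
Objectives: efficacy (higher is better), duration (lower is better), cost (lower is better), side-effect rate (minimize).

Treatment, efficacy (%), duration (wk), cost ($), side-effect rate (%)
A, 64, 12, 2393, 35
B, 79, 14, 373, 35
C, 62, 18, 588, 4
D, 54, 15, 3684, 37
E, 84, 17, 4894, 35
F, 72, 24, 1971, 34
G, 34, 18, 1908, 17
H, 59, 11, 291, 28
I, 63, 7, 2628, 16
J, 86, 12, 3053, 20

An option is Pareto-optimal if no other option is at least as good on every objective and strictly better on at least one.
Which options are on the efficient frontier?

A, B, C, F, H, I, J

A: not dominated.
B: not dominated.
C: not dominated (best side-effect rate).
D: dominated by A (efficacy 64≥54, duration 12≤15, cost 2393≤3684, side-effect rate 35≤37).
E: dominated by J (efficacy 86≥84, duration 12≤17, cost 3053≤4894, side-effect rate 20≤35).
F: not dominated.
G: dominated by C (efficacy 62≥34, duration 18≤18, cost 588≤1908, side-effect rate 4≤17).
H: not dominated (best cost).
I: not dominated (best duration).
J: not dominated (best efficacy).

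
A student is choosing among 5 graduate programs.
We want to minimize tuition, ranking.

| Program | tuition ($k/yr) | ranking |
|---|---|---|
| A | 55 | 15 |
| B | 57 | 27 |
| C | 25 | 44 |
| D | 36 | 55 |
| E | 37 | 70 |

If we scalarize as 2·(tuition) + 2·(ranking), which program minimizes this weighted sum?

A: 2·55 + 2·15 = 140
B: 2·57 + 2·27 = 168
C: 2·25 + 2·44 = 138
D: 2·36 + 2·55 = 182
E: 2·37 + 2·70 = 214
Lowest: C at 138.

C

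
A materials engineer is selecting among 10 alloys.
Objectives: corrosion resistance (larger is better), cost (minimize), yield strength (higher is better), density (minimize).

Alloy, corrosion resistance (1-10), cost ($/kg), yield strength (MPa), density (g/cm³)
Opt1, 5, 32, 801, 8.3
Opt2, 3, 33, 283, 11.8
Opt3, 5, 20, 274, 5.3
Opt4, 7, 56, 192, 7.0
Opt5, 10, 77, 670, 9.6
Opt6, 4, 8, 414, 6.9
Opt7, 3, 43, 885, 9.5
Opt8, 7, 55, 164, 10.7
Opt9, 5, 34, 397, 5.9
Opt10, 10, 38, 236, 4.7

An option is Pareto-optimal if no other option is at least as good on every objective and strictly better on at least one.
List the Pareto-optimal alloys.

Opt1, Opt3, Opt5, Opt6, Opt7, Opt9, Opt10

Opt1: not dominated.
Opt2: dominated by Opt1 (corrosion resistance 5≥3, cost 32≤33, yield strength 801≥283, density 8.3≤11.8).
Opt3: not dominated.
Opt4: dominated by Opt10 (corrosion resistance 10≥7, cost 38≤56, yield strength 236≥192, density 4.7≤7.0).
Opt5: not dominated.
Opt6: not dominated (best cost).
Opt7: not dominated (best yield strength).
Opt8: dominated by Opt10 (corrosion resistance 10≥7, cost 38≤55, yield strength 236≥164, density 4.7≤10.7).
Opt9: not dominated.
Opt10: not dominated (best density).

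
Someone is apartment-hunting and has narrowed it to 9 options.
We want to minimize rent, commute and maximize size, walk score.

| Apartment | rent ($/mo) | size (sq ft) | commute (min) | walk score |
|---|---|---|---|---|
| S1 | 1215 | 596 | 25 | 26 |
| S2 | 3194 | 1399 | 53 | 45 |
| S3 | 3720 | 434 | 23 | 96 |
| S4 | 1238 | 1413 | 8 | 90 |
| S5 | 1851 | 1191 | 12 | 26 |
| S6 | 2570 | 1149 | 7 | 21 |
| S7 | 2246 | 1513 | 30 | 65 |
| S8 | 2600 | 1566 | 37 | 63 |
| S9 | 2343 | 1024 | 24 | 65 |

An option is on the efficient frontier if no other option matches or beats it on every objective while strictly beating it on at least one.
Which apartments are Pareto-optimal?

S1, S3, S4, S6, S7, S8

S1: not dominated (best rent).
S2: dominated by S4 (rent 1238≤3194, size 1413≥1399, commute 8≤53, walk score 90≥45).
S3: not dominated (best walk score).
S4: not dominated.
S5: dominated by S4 (rent 1238≤1851, size 1413≥1191, commute 8≤12, walk score 90≥26).
S6: not dominated (best commute).
S7: not dominated.
S8: not dominated (best size).
S9: dominated by S4 (rent 1238≤2343, size 1413≥1024, commute 8≤24, walk score 90≥65).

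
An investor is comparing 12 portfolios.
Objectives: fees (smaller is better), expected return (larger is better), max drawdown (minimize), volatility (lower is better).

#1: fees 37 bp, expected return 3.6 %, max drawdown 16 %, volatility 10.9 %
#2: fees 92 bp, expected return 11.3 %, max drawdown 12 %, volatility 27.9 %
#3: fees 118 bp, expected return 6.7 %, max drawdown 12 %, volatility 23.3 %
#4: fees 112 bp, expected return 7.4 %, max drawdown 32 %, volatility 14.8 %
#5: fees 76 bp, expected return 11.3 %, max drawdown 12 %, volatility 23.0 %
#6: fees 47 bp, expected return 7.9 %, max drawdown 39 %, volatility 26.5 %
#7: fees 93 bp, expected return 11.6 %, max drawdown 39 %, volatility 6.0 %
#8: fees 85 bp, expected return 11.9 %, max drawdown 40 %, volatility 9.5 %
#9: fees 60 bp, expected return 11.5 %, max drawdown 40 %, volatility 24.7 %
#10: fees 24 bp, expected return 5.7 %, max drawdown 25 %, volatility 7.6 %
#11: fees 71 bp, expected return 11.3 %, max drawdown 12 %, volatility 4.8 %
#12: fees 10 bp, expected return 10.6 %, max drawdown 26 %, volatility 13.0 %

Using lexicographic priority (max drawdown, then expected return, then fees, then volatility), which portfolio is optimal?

#11

First minimize max drawdown: best is 12, kept {#2, #3, #5, #11}.
Then maximize expected return: best is 11.3, kept {#2, #5, #11}.
Then minimize fees: best is 71, kept {#11}.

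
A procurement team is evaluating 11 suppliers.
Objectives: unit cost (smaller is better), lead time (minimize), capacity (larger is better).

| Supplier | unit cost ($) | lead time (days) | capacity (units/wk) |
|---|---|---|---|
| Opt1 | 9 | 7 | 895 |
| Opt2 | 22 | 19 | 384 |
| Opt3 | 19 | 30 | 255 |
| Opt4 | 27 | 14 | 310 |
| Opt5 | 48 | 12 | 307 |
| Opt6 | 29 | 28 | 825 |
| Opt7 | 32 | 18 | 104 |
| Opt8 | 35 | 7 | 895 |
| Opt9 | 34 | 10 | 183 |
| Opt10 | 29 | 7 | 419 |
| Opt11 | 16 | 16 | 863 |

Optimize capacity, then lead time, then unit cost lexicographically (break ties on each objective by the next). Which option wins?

Opt1

First maximize capacity: best is 895, kept {Opt1, Opt8}.
Then minimize lead time: best is 7, kept {Opt1, Opt8}.
Then minimize unit cost: best is 9, kept {Opt1}.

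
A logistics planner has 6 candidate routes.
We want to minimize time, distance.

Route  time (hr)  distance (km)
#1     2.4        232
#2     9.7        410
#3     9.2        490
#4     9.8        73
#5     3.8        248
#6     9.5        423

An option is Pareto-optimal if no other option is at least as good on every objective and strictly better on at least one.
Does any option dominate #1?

#2: worse on time (9.7 vs 2.4).
#3: worse on time (9.2 vs 2.4).
#4: worse on time (9.8 vs 2.4).
#5: worse on time (3.8 vs 2.4).
#6: worse on time (9.5 vs 2.4).
No option is at least as good as #1 on every objective and strictly better on one.

No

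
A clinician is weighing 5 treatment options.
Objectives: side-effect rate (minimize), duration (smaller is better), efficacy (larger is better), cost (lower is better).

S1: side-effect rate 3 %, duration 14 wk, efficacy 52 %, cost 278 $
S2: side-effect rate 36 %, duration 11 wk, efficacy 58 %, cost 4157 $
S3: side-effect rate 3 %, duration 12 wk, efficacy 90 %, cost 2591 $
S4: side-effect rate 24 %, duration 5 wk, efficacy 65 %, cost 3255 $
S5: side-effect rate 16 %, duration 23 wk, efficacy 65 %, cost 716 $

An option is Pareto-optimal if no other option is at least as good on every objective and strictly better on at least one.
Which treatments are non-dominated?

S1, S3, S4, S5

S1: not dominated (best cost).
S2: dominated by S4 (side-effect rate 24≤36, duration 5≤11, efficacy 65≥58, cost 3255≤4157).
S3: not dominated (best efficacy).
S4: not dominated (best duration).
S5: not dominated.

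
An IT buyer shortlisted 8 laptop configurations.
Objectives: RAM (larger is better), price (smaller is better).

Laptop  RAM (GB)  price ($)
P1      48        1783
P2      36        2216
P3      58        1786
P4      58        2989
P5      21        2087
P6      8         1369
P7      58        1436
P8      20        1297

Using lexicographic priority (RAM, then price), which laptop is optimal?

First maximize RAM: best is 58, kept {P3, P4, P7}.
Then minimize price: best is 1436, kept {P7}.

P7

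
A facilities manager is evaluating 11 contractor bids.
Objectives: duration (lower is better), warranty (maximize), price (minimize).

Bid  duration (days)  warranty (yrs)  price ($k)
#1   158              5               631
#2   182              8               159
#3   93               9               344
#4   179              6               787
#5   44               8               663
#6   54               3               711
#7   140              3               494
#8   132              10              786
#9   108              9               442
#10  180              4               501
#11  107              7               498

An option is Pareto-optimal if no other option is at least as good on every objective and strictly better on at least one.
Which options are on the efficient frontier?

#1: dominated by #3 (duration 93≤158, warranty 9≥5, price 344≤631).
#2: not dominated (best price).
#3: not dominated.
#4: dominated by #3 (duration 93≤179, warranty 9≥6, price 344≤787).
#5: not dominated (best duration).
#6: dominated by #5 (duration 44≤54, warranty 8≥3, price 663≤711).
#7: dominated by #3 (duration 93≤140, warranty 9≥3, price 344≤494).
#8: not dominated (best warranty).
#9: dominated by #3 (duration 93≤108, warranty 9≥9, price 344≤442).
#10: dominated by #3 (duration 93≤180, warranty 9≥4, price 344≤501).
#11: dominated by #3 (duration 93≤107, warranty 9≥7, price 344≤498).

#2, #3, #5, #8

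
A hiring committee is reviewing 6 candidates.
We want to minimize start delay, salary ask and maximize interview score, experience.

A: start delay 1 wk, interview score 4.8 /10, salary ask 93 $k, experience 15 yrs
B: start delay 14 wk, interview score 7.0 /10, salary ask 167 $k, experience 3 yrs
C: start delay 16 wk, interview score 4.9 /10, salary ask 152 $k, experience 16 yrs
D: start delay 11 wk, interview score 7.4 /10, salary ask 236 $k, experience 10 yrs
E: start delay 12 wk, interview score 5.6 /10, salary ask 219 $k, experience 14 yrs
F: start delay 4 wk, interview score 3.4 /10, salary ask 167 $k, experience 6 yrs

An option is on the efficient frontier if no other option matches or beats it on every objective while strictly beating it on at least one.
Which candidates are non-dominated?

A, B, C, D, E

A: not dominated (best start delay).
B: not dominated.
C: not dominated (best experience).
D: not dominated (best interview score).
E: not dominated.
F: dominated by A (start delay 1≤4, interview score 4.8≥3.4, salary ask 93≤167, experience 15≥6).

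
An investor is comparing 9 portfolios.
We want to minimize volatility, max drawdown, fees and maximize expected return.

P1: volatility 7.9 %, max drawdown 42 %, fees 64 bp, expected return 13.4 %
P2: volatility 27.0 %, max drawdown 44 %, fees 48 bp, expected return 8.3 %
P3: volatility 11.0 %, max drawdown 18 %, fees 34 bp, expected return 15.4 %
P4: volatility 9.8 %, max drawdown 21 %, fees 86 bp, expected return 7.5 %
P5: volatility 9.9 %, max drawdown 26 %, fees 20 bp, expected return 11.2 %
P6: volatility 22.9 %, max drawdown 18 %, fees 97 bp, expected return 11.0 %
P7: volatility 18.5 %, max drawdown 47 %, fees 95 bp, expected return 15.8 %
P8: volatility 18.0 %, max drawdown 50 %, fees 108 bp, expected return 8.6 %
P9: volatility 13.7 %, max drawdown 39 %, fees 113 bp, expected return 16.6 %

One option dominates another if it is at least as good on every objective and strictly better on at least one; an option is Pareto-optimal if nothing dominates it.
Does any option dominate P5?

No

P1: worse on max drawdown (42 vs 26).
P2: worse on volatility (27.0 vs 9.9).
P3: worse on volatility (11.0 vs 9.9).
P4: worse on fees (86 vs 20).
P6: worse on volatility (22.9 vs 9.9).
P7: worse on volatility (18.5 vs 9.9).
P8: worse on volatility (18.0 vs 9.9).
P9: worse on volatility (13.7 vs 9.9).
No option is at least as good as P5 on every objective and strictly better on one.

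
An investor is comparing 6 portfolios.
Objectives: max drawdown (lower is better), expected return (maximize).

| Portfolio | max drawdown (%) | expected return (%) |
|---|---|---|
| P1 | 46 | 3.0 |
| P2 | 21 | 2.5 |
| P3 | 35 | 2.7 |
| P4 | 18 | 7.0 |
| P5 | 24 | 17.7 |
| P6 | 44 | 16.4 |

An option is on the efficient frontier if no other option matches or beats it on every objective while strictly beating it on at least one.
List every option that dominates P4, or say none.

none

P1: worse on max drawdown (46 vs 18).
P2: worse on max drawdown (21 vs 18).
P3: worse on max drawdown (35 vs 18).
P5: worse on max drawdown (24 vs 18).
P6: worse on max drawdown (44 vs 18).
No option dominates P4.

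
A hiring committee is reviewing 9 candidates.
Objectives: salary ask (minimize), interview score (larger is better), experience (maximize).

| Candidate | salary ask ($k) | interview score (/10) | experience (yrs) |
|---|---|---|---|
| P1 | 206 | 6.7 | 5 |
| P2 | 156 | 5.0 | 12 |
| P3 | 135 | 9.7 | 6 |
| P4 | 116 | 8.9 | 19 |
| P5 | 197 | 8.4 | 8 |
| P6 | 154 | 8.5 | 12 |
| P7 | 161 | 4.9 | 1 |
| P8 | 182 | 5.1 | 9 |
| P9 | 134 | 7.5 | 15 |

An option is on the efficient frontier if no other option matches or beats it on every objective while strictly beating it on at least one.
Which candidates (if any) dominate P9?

P4: salary ask 116≤134, interview score 8.9≥7.5, experience 19≥15 — dominates P9.
Others (P1, P2, P3, P5, P6, P7, P8) are each worse than P9 on at least one objective.

P4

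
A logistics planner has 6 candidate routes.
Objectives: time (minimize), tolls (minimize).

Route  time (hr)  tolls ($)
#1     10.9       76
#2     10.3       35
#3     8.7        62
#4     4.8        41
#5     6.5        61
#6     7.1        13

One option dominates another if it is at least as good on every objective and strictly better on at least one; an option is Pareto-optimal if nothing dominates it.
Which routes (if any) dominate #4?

none

#1: worse on time (10.9 vs 4.8).
#2: worse on time (10.3 vs 4.8).
#3: worse on time (8.7 vs 4.8).
#5: worse on time (6.5 vs 4.8).
#6: worse on time (7.1 vs 4.8).
No option dominates #4.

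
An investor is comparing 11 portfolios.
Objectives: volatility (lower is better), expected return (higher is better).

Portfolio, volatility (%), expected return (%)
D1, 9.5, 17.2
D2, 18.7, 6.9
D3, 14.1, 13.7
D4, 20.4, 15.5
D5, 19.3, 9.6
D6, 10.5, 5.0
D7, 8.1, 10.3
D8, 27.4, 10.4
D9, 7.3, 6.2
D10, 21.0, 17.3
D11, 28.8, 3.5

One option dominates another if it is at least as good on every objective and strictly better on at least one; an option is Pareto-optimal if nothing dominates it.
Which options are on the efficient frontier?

D1: not dominated.
D2: dominated by D1 (volatility 9.5≤18.7, expected return 17.2≥6.9).
D3: dominated by D1 (volatility 9.5≤14.1, expected return 17.2≥13.7).
D4: dominated by D1 (volatility 9.5≤20.4, expected return 17.2≥15.5).
D5: dominated by D1 (volatility 9.5≤19.3, expected return 17.2≥9.6).
D6: dominated by D1 (volatility 9.5≤10.5, expected return 17.2≥5.0).
D7: not dominated.
D8: dominated by D1 (volatility 9.5≤27.4, expected return 17.2≥10.4).
D9: not dominated (best volatility).
D10: not dominated (best expected return).
D11: dominated by D1 (volatility 9.5≤28.8, expected return 17.2≥3.5).

D1, D7, D9, D10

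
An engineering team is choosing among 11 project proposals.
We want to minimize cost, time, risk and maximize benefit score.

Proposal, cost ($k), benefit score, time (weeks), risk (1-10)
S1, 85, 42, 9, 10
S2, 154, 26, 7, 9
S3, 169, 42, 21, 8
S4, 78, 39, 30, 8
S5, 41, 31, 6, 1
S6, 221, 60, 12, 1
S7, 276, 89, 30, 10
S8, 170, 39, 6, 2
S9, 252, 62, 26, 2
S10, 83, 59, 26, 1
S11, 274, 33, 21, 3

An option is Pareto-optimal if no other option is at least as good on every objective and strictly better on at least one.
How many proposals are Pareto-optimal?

S1: not dominated.
S2: dominated by S5 (cost 41≤154, benefit score 31≥26, time 6≤7, risk 1≤9).
S3: not dominated.
S4: not dominated.
S5: not dominated (best cost).
S6: not dominated.
S7: not dominated (best benefit score).
S8: not dominated.
S9: not dominated.
S10: not dominated.
S11: dominated by S6 (cost 221≤274, benefit score 60≥33, time 12≤21, risk 1≤3).
Pareto-optimal: S1, S3, S4, S5, S6, S7, S8, S9, S10 → 9.

9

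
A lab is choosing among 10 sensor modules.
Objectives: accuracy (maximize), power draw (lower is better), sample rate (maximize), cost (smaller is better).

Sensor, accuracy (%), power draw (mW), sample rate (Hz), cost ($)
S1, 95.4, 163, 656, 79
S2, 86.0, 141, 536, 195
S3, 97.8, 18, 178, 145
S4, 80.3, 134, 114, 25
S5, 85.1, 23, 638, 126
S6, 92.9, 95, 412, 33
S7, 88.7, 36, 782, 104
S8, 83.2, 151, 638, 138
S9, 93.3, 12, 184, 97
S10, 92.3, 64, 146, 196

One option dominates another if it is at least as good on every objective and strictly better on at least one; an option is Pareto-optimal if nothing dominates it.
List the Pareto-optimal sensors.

S1: not dominated.
S2: dominated by S7 (accuracy 88.7≥86.0, power draw 36≤141, sample rate 782≥536, cost 104≤195).
S3: not dominated (best accuracy).
S4: not dominated (best cost).
S5: not dominated.
S6: not dominated.
S7: not dominated (best sample rate).
S8: dominated by S5 (accuracy 85.1≥83.2, power draw 23≤151, sample rate 638≥638, cost 126≤138).
S9: not dominated (best power draw).
S10: dominated by S3 (accuracy 97.8≥92.3, power draw 18≤64, sample rate 178≥146, cost 145≤196).

S1, S3, S4, S5, S6, S7, S9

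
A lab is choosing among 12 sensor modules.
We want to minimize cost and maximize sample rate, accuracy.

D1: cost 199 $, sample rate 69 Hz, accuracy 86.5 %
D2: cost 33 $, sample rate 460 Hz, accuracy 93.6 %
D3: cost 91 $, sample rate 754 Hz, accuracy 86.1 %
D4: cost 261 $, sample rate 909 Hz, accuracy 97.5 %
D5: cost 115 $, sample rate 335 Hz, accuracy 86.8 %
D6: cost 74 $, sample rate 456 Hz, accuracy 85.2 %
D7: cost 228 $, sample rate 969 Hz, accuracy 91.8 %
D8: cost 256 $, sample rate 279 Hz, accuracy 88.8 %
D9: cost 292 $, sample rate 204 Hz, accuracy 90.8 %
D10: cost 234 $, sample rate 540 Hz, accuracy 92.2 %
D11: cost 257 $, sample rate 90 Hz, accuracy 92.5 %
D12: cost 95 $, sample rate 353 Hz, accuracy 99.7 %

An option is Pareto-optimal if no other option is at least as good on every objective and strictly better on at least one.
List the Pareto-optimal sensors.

D1: dominated by D2 (cost 33≤199, sample rate 460≥69, accuracy 93.6≥86.5).
D2: not dominated (best cost).
D3: not dominated.
D4: not dominated.
D5: dominated by D2 (cost 33≤115, sample rate 460≥335, accuracy 93.6≥86.8).
D6: dominated by D2 (cost 33≤74, sample rate 460≥456, accuracy 93.6≥85.2).
D7: not dominated (best sample rate).
D8: dominated by D2 (cost 33≤256, sample rate 460≥279, accuracy 93.6≥88.8).
D9: dominated by D2 (cost 33≤292, sample rate 460≥204, accuracy 93.6≥90.8).
D10: not dominated.
D11: dominated by D2 (cost 33≤257, sample rate 460≥90, accuracy 93.6≥92.5).
D12: not dominated (best accuracy).

D2, D3, D4, D7, D10, D12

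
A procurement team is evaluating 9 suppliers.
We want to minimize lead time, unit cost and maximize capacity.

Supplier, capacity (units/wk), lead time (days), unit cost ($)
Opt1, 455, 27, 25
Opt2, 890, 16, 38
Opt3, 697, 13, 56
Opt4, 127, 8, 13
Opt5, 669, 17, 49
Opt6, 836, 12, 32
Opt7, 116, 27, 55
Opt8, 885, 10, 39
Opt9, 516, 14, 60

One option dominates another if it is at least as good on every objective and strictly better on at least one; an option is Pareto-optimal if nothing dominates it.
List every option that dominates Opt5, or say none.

Opt2: capacity 890≥669, lead time 16≤17, unit cost 38≤49 — dominates Opt5.
Opt6: capacity 836≥669, lead time 12≤17, unit cost 32≤49 — dominates Opt5.
Opt8: capacity 885≥669, lead time 10≤17, unit cost 39≤49 — dominates Opt5.
Others (Opt1, Opt3, Opt4, Opt7, Opt9) are each worse than Opt5 on at least one objective.

Opt2, Opt6, Opt8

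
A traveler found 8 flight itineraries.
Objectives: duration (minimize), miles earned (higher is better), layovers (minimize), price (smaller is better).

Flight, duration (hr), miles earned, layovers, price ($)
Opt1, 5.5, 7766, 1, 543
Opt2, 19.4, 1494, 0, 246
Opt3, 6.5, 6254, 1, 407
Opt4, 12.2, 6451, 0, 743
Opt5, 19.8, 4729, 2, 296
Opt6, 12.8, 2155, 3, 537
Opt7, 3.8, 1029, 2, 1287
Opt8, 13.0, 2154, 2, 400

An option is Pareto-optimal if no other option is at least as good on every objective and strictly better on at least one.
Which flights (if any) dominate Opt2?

Opt1: worse on layovers (1 vs 0).
Opt3: worse on layovers (1 vs 0).
Opt4: worse on price (743 vs 246).
Opt5: worse on duration (19.8 vs 19.4).
Opt6: worse on layovers (3 vs 0).
Opt7: worse on miles earned (1029 vs 1494).
Opt8: worse on layovers (2 vs 0).
No option dominates Opt2.

none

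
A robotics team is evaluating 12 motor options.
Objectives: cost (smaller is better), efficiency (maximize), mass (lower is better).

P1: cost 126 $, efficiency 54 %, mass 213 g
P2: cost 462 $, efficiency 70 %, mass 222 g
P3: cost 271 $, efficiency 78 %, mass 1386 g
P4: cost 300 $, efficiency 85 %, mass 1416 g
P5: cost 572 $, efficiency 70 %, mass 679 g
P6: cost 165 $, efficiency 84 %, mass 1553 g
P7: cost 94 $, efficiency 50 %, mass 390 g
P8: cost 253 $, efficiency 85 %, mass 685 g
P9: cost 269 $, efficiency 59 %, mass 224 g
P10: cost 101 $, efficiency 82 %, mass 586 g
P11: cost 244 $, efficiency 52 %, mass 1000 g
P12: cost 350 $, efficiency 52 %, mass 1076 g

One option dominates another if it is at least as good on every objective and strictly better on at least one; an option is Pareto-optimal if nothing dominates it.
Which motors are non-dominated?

P1: not dominated (best mass).
P2: not dominated.
P3: dominated by P8 (cost 253≤271, efficiency 85≥78, mass 685≤1386).
P4: dominated by P8 (cost 253≤300, efficiency 85≥85, mass 685≤1416).
P5: dominated by P2 (cost 462≤572, efficiency 70≥70, mass 222≤679).
P6: not dominated.
P7: not dominated (best cost).
P8: not dominated.
P9: not dominated.
P10: not dominated.
P11: dominated by P1 (cost 126≤244, efficiency 54≥52, mass 213≤1000).
P12: dominated by P1 (cost 126≤350, efficiency 54≥52, mass 213≤1076).

P1, P2, P6, P7, P8, P9, P10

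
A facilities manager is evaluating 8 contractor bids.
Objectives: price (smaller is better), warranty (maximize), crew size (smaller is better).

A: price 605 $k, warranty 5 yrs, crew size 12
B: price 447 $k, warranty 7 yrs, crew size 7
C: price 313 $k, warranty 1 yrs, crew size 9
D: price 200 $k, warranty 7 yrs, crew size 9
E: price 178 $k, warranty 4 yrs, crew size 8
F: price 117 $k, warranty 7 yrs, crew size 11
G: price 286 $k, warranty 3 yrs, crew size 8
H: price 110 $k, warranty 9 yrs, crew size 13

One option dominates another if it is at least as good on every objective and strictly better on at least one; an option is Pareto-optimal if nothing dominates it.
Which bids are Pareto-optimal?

A: dominated by B (price 447≤605, warranty 7≥5, crew size 7≤12).
B: not dominated (best crew size).
C: dominated by D (price 200≤313, warranty 7≥1, crew size 9≤9).
D: not dominated.
E: not dominated.
F: not dominated.
G: dominated by E (price 178≤286, warranty 4≥3, crew size 8≤8).
H: not dominated (best price).

B, D, E, F, H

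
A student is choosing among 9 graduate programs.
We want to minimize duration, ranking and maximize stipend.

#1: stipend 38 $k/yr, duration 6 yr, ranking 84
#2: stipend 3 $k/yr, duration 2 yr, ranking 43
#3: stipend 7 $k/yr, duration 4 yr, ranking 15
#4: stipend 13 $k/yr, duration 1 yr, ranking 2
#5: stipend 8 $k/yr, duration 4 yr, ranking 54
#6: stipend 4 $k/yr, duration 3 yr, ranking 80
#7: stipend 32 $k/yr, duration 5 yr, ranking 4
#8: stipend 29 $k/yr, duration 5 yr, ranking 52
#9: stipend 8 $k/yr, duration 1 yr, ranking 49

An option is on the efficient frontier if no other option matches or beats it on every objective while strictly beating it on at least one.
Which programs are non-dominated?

#1: not dominated (best stipend).
#2: dominated by #4 (stipend 13≥3, duration 1≤2, ranking 2≤43).
#3: dominated by #4 (stipend 13≥7, duration 1≤4, ranking 2≤15).
#4: not dominated (best ranking).
#5: dominated by #4 (stipend 13≥8, duration 1≤4, ranking 2≤54).
#6: dominated by #4 (stipend 13≥4, duration 1≤3, ranking 2≤80).
#7: not dominated.
#8: dominated by #7 (stipend 32≥29, duration 5≤5, ranking 4≤52).
#9: dominated by #4 (stipend 13≥8, duration 1≤1, ranking 2≤49).

#1, #4, #7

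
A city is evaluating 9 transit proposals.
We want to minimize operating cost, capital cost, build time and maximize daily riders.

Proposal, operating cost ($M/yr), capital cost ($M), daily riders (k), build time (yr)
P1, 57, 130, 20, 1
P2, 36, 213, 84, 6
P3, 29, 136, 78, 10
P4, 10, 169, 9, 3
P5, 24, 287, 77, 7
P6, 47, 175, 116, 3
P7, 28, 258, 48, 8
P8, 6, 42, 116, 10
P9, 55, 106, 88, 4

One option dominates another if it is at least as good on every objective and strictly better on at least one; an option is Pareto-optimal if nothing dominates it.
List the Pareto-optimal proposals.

P1: not dominated (best build time).
P2: not dominated.
P3: dominated by P8 (operating cost 6≤29, capital cost 42≤136, daily riders 116≥78, build time 10≤10).
P4: not dominated.
P5: not dominated.
P6: not dominated.
P7: not dominated.
P8: not dominated (best operating cost).
P9: not dominated.

P1, P2, P4, P5, P6, P7, P8, P9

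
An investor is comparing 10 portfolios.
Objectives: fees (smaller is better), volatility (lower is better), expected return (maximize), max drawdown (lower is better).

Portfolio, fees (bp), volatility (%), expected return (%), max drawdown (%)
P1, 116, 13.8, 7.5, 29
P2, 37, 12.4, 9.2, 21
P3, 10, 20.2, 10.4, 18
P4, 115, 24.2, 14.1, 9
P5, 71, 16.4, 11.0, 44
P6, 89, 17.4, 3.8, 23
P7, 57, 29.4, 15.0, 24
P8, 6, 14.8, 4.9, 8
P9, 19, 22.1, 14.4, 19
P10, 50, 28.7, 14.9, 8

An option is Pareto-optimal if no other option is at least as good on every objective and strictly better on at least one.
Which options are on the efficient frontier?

P2, P3, P4, P5, P7, P8, P9, P10

P1: dominated by P2 (fees 37≤116, volatility 12.4≤13.8, expected return 9.2≥7.5, max drawdown 21≤29).
P2: not dominated (best volatility).
P3: not dominated.
P4: not dominated.
P5: not dominated.
P6: dominated by P2 (fees 37≤89, volatility 12.4≤17.4, expected return 9.2≥3.8, max drawdown 21≤23).
P7: not dominated (best expected return).
P8: not dominated (best fees).
P9: not dominated.
P10: not dominated.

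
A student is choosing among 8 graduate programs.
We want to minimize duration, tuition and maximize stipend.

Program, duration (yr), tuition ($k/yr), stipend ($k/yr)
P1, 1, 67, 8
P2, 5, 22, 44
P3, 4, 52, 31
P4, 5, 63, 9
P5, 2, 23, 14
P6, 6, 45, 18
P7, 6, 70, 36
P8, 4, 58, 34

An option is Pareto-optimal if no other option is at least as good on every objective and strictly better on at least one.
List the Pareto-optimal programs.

P1: not dominated (best duration).
P2: not dominated (best tuition).
P3: not dominated.
P4: dominated by P2 (duration 5≤5, tuition 22≤63, stipend 44≥9).
P5: not dominated.
P6: dominated by P2 (duration 5≤6, tuition 22≤45, stipend 44≥18).
P7: dominated by P2 (duration 5≤6, tuition 22≤70, stipend 44≥36).
P8: not dominated.

P1, P2, P3, P5, P8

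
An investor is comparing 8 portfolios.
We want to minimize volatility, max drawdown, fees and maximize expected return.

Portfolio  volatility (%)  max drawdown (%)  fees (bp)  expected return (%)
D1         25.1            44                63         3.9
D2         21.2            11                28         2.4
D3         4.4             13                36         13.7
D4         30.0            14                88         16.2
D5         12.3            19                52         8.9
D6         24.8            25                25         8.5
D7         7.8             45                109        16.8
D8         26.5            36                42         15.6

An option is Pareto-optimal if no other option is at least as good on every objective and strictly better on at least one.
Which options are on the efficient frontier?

D1: dominated by D3 (volatility 4.4≤25.1, max drawdown 13≤44, fees 36≤63, expected return 13.7≥3.9).
D2: not dominated (best max drawdown).
D3: not dominated (best volatility).
D4: not dominated.
D5: dominated by D3 (volatility 4.4≤12.3, max drawdown 13≤19, fees 36≤52, expected return 13.7≥8.9).
D6: not dominated (best fees).
D7: not dominated (best expected return).
D8: not dominated.

D2, D3, D4, D6, D7, D8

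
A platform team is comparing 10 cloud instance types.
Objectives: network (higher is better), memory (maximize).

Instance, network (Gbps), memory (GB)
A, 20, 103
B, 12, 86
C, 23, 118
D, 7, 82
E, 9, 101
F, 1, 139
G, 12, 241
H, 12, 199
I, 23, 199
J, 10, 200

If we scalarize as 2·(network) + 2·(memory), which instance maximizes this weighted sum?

A: 2·20 + 2·103 = 246
B: 2·12 + 2·86 = 196
C: 2·23 + 2·118 = 282
D: 2·7 + 2·82 = 178
E: 2·9 + 2·101 = 220
F: 2·1 + 2·139 = 280
G: 2·12 + 2·241 = 506
H: 2·12 + 2·199 = 422
I: 2·23 + 2·199 = 444
J: 2·10 + 2·200 = 420
Highest: G at 506.

G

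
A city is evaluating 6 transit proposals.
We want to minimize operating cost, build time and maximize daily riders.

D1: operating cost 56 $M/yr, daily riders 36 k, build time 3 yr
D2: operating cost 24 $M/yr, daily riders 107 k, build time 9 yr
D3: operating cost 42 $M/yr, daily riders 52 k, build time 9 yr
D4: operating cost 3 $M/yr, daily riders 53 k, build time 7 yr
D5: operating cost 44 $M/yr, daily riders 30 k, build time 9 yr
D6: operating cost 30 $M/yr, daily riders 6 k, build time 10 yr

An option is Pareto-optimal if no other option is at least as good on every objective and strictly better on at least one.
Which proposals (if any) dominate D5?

D2, D3, D4

D2: operating cost 24≤44, daily riders 107≥30, build time 9≤9 — dominates D5.
D3: operating cost 42≤44, daily riders 52≥30, build time 9≤9 — dominates D5.
D4: operating cost 3≤44, daily riders 53≥30, build time 7≤9 — dominates D5.
Others (D1, D6) are each worse than D5 on at least one objective.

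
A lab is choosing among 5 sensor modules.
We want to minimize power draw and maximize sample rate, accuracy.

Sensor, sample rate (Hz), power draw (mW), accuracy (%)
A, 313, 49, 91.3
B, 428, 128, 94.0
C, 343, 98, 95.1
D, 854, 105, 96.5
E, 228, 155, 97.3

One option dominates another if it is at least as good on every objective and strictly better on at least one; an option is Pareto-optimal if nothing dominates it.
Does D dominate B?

D vs B: sample rate 854≥428, power draw 105≤128, accuracy 96.5≥94.0 — D is at least as good on every objective with at least one strict improvement.

Yes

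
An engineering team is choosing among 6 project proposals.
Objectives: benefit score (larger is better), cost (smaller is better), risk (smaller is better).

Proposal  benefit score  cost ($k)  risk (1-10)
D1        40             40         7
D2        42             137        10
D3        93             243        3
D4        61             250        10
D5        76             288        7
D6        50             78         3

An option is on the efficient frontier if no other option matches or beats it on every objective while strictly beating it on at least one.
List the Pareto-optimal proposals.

D1: not dominated (best cost).
D2: dominated by D6 (benefit score 50≥42, cost 78≤137, risk 3≤10).
D3: not dominated (best benefit score).
D4: dominated by D3 (benefit score 93≥61, cost 243≤250, risk 3≤10).
D5: dominated by D3 (benefit score 93≥76, cost 243≤288, risk 3≤7).
D6: not dominated.

D1, D3, D6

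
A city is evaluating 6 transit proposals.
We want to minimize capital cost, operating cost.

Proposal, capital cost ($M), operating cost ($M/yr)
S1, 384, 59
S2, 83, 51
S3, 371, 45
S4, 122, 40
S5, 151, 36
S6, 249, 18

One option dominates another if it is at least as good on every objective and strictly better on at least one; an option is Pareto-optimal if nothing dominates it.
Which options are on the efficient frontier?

S1: dominated by S2 (capital cost 83≤384, operating cost 51≤59).
S2: not dominated (best capital cost).
S3: dominated by S4 (capital cost 122≤371, operating cost 40≤45).
S4: not dominated.
S5: not dominated.
S6: not dominated (best operating cost).

S2, S4, S5, S6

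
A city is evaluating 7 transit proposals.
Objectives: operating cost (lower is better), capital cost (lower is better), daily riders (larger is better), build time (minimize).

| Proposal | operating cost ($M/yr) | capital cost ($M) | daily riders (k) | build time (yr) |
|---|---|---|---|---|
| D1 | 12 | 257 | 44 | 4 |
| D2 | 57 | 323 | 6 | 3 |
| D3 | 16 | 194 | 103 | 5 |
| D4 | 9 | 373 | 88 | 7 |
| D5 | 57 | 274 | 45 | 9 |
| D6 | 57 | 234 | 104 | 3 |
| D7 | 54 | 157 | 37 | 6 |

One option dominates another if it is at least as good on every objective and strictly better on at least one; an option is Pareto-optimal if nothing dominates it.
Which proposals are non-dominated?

D1, D3, D4, D6, D7

D1: not dominated.
D2: dominated by D6 (operating cost 57≤57, capital cost 234≤323, daily riders 104≥6, build time 3≤3).
D3: not dominated.
D4: not dominated (best operating cost).
D5: dominated by D3 (operating cost 16≤57, capital cost 194≤274, daily riders 103≥45, build time 5≤9).
D6: not dominated (best daily riders).
D7: not dominated (best capital cost).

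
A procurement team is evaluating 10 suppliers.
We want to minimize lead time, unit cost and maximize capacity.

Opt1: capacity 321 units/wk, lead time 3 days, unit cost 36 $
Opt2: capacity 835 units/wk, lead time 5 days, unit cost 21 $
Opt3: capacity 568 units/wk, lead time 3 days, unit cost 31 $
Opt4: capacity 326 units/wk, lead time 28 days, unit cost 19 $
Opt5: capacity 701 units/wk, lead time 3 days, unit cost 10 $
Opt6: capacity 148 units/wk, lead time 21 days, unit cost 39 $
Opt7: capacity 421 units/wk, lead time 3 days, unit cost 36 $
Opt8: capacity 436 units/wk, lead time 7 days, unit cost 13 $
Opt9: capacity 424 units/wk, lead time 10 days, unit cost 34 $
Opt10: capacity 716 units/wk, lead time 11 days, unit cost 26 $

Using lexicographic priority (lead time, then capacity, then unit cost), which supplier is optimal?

Opt5

First minimize lead time: best is 3, kept {Opt1, Opt3, Opt5, Opt7}.
Then maximize capacity: best is 701, kept {Opt5}.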